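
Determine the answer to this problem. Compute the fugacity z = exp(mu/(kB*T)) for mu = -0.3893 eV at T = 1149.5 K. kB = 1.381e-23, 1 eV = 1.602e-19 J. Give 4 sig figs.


Step 1: Convert mu to Joules: -0.3893*1.602e-19 = -6.237e-20 J
Step 2: kB*T = 1.381e-23*1149.5 = 1.587e-20 J
Step 3: mu/(kB*T) = -3.929
Step 4: z = exp(-3.929) = 0.01967

0.01967


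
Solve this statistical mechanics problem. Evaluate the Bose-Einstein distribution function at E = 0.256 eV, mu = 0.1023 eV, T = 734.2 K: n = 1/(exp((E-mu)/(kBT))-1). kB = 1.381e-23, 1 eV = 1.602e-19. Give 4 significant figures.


Step 1: (E - mu) = 0.1537 eV
Step 2: x = (E-mu)*eV/(kB*T) = 0.1537*1.602e-19/(1.381e-23*734.2) = 2.428
Step 3: exp(x) = 11.34
Step 4: n = 1/(exp(x)-1) = 0.0967

0.0967


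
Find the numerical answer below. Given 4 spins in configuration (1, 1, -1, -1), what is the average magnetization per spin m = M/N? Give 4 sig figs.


Step 1: Count up spins (+1): 2, down spins (-1): 2
Step 2: Total magnetization M = 2 - 2 = 0
Step 3: m = M/N = 0/4 = 0

0


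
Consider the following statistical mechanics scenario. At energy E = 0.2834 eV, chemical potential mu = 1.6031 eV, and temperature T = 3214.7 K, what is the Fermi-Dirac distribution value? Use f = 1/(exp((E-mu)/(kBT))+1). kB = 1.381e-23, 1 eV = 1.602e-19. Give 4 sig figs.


Step 1: (E - mu) = 0.2834 - 1.6031 = -1.32 eV
Step 2: Convert: (E-mu)*eV = -2.114e-19 J
Step 3: x = (E-mu)*eV/(kB*T) = -4.762
Step 4: f = 1/(exp(-4.762)+1) = 0.9915

0.9915


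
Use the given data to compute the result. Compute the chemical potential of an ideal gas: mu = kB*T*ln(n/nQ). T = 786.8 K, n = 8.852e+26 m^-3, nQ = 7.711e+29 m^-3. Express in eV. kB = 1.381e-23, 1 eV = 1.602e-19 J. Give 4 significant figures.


Step 1: n/nQ = 8.852e+26/7.711e+29 = 0.001148
Step 2: ln(n/nQ) = -6.77
Step 3: mu = kB*T*ln(n/nQ) = 1.087e-20*-6.77 = -7.356e-20 J
Step 4: Convert to eV: -7.356e-20/1.602e-19 = -0.4592 eV

-0.4592


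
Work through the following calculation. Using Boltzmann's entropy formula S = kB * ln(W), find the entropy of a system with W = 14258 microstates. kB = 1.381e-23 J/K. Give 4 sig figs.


Step 1: ln(W) = ln(14258) = 9.565
Step 2: S = kB * ln(W) = 1.381e-23 * 9.565
Step 3: S = 1.321e-22 J/K

1.321e-22


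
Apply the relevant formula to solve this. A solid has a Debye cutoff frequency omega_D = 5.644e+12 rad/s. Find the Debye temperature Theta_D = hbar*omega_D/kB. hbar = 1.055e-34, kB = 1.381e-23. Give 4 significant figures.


Step 1: hbar*omega_D = 1.055e-34 * 5.644e+12 = 5.954e-22 J
Step 2: Theta_D = 5.954e-22 / 1.381e-23
Step 3: Theta_D = 43.12 K

43.12


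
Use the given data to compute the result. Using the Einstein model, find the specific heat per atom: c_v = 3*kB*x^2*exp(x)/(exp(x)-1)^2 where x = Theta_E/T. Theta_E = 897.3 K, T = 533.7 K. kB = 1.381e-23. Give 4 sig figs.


Step 1: x = Theta_E/T = 897.3/533.7 = 1.681
Step 2: x^2 = 2.827
Step 3: exp(x) = 5.372
Step 4: c_v = 3*1.381e-23*2.827*5.372/(5.372-1)^2 = 3.291e-23

3.291e-23


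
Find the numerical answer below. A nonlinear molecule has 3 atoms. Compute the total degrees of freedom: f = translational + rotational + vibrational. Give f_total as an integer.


Step 1: Translational DOF = 3
Step 2: Rotational DOF (nonlinear) = 3
Step 3: Vibrational DOF = 3*3 - 6 = 3
Step 4: Total = 3 + 3 + 3 = 9

9


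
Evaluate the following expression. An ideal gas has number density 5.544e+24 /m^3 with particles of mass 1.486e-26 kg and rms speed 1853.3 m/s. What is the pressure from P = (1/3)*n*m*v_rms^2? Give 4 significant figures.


Step 1: v_rms^2 = 1853.3^2 = 3.435e+06
Step 2: n*m = 5.544e+24*1.486e-26 = 0.08238
Step 3: P = (1/3)*0.08238*3.435e+06 = 9.432e+04 Pa

9.432e+04


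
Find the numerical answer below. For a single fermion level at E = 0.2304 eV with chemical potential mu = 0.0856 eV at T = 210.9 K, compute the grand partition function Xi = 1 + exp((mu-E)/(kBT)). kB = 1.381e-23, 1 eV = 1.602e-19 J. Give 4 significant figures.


Step 1: (mu - E) = 0.0856 - 0.2304 = -0.1448 eV
Step 2: x = (mu-E)*eV/(kB*T) = -0.1448*1.602e-19/(1.381e-23*210.9) = -7.965
Step 3: exp(x) = 0.0003476
Step 4: Xi = 1 + 0.0003476 = 1

1


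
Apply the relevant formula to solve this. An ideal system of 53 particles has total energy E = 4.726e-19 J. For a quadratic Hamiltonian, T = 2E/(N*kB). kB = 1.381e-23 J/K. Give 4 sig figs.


Step 1: Numerator = 2*E = 2*4.726e-19 = 9.452e-19 J
Step 2: Denominator = N*kB = 53*1.381e-23 = 7.319e-22
Step 3: T = 9.452e-19 / 7.319e-22 = 1291 K

1291


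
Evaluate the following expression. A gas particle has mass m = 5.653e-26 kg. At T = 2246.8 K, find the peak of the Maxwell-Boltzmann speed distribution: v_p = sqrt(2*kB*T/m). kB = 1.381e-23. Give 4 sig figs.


Step 1: Numerator = 2*kB*T = 2*1.381e-23*2246.8 = 6.206e-20
Step 2: Ratio = 6.206e-20 / 5.653e-26 = 1.098e+06
Step 3: v_p = sqrt(1.098e+06) = 1048 m/s

1048


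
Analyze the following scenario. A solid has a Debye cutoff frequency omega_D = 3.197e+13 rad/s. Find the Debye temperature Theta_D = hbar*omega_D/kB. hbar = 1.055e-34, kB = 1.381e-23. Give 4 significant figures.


Step 1: hbar*omega_D = 1.055e-34 * 3.197e+13 = 3.373e-21 J
Step 2: Theta_D = 3.373e-21 / 1.381e-23
Step 3: Theta_D = 244.2 K

244.2


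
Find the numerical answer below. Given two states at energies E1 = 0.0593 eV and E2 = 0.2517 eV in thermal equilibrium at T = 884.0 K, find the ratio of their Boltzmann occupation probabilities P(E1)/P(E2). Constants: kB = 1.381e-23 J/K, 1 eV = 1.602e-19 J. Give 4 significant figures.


Step 1: Compute energy difference dE = E1 - E2 = 0.0593 - 0.2517 = -0.1924 eV
Step 2: Convert to Joules: dE_J = -0.1924 * 1.602e-19 = -3.082e-20 J
Step 3: Compute exponent = -dE_J / (kB * T) = -(-3.082e-20) / (1.381e-23 * 884.0) = 2.525
Step 4: P(E1)/P(E2) = exp(2.525) = 12.49

12.49


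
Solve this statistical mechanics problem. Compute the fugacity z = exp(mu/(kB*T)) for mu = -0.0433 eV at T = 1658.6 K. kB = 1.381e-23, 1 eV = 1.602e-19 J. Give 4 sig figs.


Step 1: Convert mu to Joules: -0.0433*1.602e-19 = -6.937e-21 J
Step 2: kB*T = 1.381e-23*1658.6 = 2.291e-20 J
Step 3: mu/(kB*T) = -0.3028
Step 4: z = exp(-0.3028) = 0.7387

0.7387


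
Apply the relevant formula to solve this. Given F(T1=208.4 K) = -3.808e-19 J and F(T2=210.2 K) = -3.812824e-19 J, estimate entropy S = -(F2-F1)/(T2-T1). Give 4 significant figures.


Step 1: dF = F2 - F1 = -3.812824e-19 - (-3.808e-19) = -4.824e-22 J
Step 2: dT = T2 - T1 = 210.2 - 208.4 = 1.8 K
Step 3: S = -dF/dT = -(-4.824e-22)/1.8 = 2.68e-22 J/K

2.68e-22


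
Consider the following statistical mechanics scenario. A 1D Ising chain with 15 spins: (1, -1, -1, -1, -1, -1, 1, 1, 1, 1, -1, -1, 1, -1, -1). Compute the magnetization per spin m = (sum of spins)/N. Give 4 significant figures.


Step 1: Count up spins (+1): 6, down spins (-1): 9
Step 2: Total magnetization M = 6 - 9 = -3
Step 3: m = M/N = -3/15 = -0.2

-0.2


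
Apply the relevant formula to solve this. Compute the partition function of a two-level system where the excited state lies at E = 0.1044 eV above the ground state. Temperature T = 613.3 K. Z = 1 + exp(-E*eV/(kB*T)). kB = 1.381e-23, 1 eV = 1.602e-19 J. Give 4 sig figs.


Step 1: Compute beta*E = E*eV/(kB*T) = 0.1044*1.602e-19/(1.381e-23*613.3) = 1.975
Step 2: exp(-beta*E) = exp(-1.975) = 0.1388
Step 3: Z = 1 + 0.1388 = 1.139

1.139


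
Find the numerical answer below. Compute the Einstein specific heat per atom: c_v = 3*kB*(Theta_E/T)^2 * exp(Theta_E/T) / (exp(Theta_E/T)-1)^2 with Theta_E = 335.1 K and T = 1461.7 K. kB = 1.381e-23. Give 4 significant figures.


Step 1: x = Theta_E/T = 335.1/1461.7 = 0.2293
Step 2: x^2 = 0.05256
Step 3: exp(x) = 1.258
Step 4: c_v = 3*1.381e-23*0.05256*1.258/(1.258-1)^2 = 4.125e-23

4.125e-23


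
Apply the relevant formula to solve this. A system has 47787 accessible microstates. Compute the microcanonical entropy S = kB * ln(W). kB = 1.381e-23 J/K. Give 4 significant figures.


Step 1: ln(W) = ln(47787) = 10.77
Step 2: S = kB * ln(W) = 1.381e-23 * 10.77
Step 3: S = 1.488e-22 J/K

1.488e-22


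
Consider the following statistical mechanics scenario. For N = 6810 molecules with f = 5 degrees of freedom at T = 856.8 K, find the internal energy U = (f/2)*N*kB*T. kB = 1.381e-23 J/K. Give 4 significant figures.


Step 1: f/2 = 5/2 = 2.5
Step 2: N*kB*T = 6810*1.381e-23*856.8 = 8.058e-17
Step 3: U = 2.5 * 8.058e-17 = 2.014e-16 J

2.014e-16


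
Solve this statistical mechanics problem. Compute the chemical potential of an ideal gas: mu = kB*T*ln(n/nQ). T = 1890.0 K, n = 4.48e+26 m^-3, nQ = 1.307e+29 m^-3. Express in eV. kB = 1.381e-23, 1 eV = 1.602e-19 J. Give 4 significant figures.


Step 1: n/nQ = 4.48e+26/1.307e+29 = 0.003428
Step 2: ln(n/nQ) = -5.676
Step 3: mu = kB*T*ln(n/nQ) = 2.61e-20*-5.676 = -1.481e-19 J
Step 4: Convert to eV: -1.481e-19/1.602e-19 = -0.9248 eV

-0.9248


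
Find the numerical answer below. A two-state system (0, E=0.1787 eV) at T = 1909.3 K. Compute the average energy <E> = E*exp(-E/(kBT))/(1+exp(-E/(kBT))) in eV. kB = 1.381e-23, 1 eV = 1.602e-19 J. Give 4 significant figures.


Step 1: beta*E = 0.1787*1.602e-19/(1.381e-23*1909.3) = 1.086
Step 2: exp(-beta*E) = 0.3377
Step 3: <E> = 0.1787*0.3377/(1+0.3377) = 0.04511 eV

0.04511


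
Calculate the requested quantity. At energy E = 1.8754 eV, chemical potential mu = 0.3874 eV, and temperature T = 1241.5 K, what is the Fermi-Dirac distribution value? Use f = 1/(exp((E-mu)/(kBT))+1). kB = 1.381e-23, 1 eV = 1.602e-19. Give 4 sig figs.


Step 1: (E - mu) = 1.8754 - 0.3874 = 1.488 eV
Step 2: Convert: (E-mu)*eV = 2.384e-19 J
Step 3: x = (E-mu)*eV/(kB*T) = 13.9
Step 4: f = 1/(exp(13.9)+1) = 9.157e-07

9.157e-07


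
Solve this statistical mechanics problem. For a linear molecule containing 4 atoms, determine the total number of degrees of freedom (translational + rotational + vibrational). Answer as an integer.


Step 1: Translational DOF = 3
Step 2: Rotational DOF (linear) = 2
Step 3: Vibrational DOF = 3*4 - 5 = 7
Step 4: Total = 3 + 2 + 7 = 12

12


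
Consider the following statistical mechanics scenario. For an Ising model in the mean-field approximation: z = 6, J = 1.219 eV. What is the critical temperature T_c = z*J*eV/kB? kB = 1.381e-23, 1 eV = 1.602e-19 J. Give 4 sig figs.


Step 1: z*J = 6*1.219 = 7.314 eV
Step 2: Convert to Joules: 7.314*1.602e-19 = 1.172e-18 J
Step 3: T_c = 1.172e-18 / 1.381e-23 = 8.484e+04 K

8.484e+04


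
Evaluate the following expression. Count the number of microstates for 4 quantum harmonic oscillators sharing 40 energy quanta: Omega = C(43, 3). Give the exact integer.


Step 1: Use binomial coefficient C(43, 3)
Step 2: Numerator = 43! / 40!
Step 3: Denominator = 3!
Step 4: Omega = 12341

12341


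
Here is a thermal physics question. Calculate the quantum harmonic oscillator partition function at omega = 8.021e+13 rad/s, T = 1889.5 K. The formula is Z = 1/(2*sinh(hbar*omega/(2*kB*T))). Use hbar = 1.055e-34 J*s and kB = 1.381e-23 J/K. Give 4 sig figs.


Step 1: Compute x = hbar*omega/(kB*T) = 1.055e-34*8.021e+13/(1.381e-23*1889.5) = 0.3243
Step 2: x/2 = 0.1621
Step 3: sinh(x/2) = 0.1629
Step 4: Z = 1/(2*0.1629) = 3.07

3.07


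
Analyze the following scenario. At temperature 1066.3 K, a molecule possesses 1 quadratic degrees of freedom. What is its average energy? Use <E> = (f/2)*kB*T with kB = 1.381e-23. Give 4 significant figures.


Step 1: f/2 = 1/2 = 0.5
Step 2: kB*T = 1.381e-23 * 1066.3 = 1.473e-20
Step 3: <E> = 0.5 * 1.473e-20 = 7.363e-21 J

7.363e-21


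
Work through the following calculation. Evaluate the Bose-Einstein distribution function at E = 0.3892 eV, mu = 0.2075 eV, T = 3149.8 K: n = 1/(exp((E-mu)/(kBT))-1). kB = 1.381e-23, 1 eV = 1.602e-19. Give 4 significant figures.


Step 1: (E - mu) = 0.1817 eV
Step 2: x = (E-mu)*eV/(kB*T) = 0.1817*1.602e-19/(1.381e-23*3149.8) = 0.6692
Step 3: exp(x) = 1.953
Step 4: n = 1/(exp(x)-1) = 1.05

1.05


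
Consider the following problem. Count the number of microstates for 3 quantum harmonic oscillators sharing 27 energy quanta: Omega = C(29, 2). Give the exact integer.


Step 1: Use binomial coefficient C(29, 2)
Step 2: Numerator = 29! / 27!
Step 3: Denominator = 2!
Step 4: Omega = 406

406


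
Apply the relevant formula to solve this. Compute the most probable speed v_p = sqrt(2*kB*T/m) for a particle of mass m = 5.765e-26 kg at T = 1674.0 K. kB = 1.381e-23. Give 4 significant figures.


Step 1: Numerator = 2*kB*T = 2*1.381e-23*1674.0 = 4.624e-20
Step 2: Ratio = 4.624e-20 / 5.765e-26 = 8.02e+05
Step 3: v_p = sqrt(8.02e+05) = 895.6 m/s

895.6


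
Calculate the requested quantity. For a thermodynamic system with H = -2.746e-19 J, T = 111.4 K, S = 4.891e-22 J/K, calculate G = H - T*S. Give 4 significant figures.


Step 1: T*S = 111.4 * 4.891e-22 = 5.449e-20 J
Step 2: G = H - T*S = -2.746e-19 - 5.449e-20
Step 3: G = -3.291e-19 J

-3.291e-19


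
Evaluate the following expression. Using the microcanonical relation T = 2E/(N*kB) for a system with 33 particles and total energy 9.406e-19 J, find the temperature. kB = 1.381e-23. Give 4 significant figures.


Step 1: Numerator = 2*E = 2*9.406e-19 = 1.881e-18 J
Step 2: Denominator = N*kB = 33*1.381e-23 = 4.557e-22
Step 3: T = 1.881e-18 / 4.557e-22 = 4128 K

4128


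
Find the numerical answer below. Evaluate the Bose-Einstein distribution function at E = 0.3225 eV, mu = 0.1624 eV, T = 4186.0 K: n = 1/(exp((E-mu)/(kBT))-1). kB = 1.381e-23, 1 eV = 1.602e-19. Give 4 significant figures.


Step 1: (E - mu) = 0.1601 eV
Step 2: x = (E-mu)*eV/(kB*T) = 0.1601*1.602e-19/(1.381e-23*4186.0) = 0.4437
Step 3: exp(x) = 1.558
Step 4: n = 1/(exp(x)-1) = 1.791

1.791


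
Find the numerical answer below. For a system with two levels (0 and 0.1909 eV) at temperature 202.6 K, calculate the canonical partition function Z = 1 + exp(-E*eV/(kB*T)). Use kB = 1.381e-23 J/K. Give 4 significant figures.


Step 1: Compute beta*E = E*eV/(kB*T) = 0.1909*1.602e-19/(1.381e-23*202.6) = 10.93
Step 2: exp(-beta*E) = exp(-10.93) = 1.791e-05
Step 3: Z = 1 + 1.791e-05 = 1

1


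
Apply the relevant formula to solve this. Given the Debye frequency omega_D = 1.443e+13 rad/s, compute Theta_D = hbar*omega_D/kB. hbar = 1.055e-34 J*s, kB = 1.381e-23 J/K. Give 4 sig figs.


Step 1: hbar*omega_D = 1.055e-34 * 1.443e+13 = 1.522e-21 J
Step 2: Theta_D = 1.522e-21 / 1.381e-23
Step 3: Theta_D = 110.2 K

110.2


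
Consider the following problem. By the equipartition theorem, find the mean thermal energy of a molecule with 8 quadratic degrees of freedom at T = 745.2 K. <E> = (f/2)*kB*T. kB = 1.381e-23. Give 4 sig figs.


Step 1: f/2 = 8/2 = 4
Step 2: kB*T = 1.381e-23 * 745.2 = 1.029e-20
Step 3: <E> = 4 * 1.029e-20 = 4.116e-20 J

4.116e-20


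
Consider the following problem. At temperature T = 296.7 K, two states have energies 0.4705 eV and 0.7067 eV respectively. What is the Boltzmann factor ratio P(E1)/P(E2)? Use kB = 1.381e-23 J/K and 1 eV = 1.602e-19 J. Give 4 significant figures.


Step 1: Compute energy difference dE = E1 - E2 = 0.4705 - 0.7067 = -0.2362 eV
Step 2: Convert to Joules: dE_J = -0.2362 * 1.602e-19 = -3.784e-20 J
Step 3: Compute exponent = -dE_J / (kB * T) = -(-3.784e-20) / (1.381e-23 * 296.7) = 9.235
Step 4: P(E1)/P(E2) = exp(9.235) = 1.025e+04

1.025e+04


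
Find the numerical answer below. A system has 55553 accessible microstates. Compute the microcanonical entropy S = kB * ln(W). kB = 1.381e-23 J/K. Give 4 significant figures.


Step 1: ln(W) = ln(55553) = 10.93
Step 2: S = kB * ln(W) = 1.381e-23 * 10.93
Step 3: S = 1.509e-22 J/K

1.509e-22


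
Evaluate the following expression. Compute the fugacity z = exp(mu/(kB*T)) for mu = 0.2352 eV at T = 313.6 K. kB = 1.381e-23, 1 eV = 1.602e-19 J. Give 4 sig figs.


Step 1: Convert mu to Joules: 0.2352*1.602e-19 = 3.768e-20 J
Step 2: kB*T = 1.381e-23*313.6 = 4.331e-21 J
Step 3: mu/(kB*T) = 8.7
Step 4: z = exp(8.7) = 6004

6004


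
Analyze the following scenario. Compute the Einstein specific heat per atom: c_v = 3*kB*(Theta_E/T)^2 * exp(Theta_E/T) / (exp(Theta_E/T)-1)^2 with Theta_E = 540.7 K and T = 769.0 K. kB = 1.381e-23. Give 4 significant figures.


Step 1: x = Theta_E/T = 540.7/769.0 = 0.7031
Step 2: x^2 = 0.4944
Step 3: exp(x) = 2.02
Step 4: c_v = 3*1.381e-23*0.4944*2.02/(2.02-1)^2 = 3.976e-23

3.976e-23


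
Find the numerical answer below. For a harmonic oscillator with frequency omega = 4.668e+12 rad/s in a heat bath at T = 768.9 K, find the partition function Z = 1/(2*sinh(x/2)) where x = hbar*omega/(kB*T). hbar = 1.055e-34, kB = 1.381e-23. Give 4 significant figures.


Step 1: Compute x = hbar*omega/(kB*T) = 1.055e-34*4.668e+12/(1.381e-23*768.9) = 0.04638
Step 2: x/2 = 0.02319
Step 3: sinh(x/2) = 0.02319
Step 4: Z = 1/(2*0.02319) = 21.56

21.56


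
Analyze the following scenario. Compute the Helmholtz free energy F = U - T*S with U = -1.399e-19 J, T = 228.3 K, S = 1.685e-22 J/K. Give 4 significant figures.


Step 1: T*S = 228.3 * 1.685e-22 = 3.847e-20 J
Step 2: F = U - T*S = -1.399e-19 - 3.847e-20
Step 3: F = -1.784e-19 J

-1.784e-19


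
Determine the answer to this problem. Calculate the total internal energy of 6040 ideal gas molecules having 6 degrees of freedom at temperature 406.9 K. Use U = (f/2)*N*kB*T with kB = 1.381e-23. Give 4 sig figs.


Step 1: f/2 = 6/2 = 3.0
Step 2: N*kB*T = 6040*1.381e-23*406.9 = 3.394e-17
Step 3: U = 3.0 * 3.394e-17 = 1.018e-16 J

1.018e-16


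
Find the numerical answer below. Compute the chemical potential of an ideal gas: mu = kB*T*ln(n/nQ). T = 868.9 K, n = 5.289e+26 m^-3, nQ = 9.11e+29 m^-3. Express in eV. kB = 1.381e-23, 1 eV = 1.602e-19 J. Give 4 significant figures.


Step 1: n/nQ = 5.289e+26/9.11e+29 = 0.0005806
Step 2: ln(n/nQ) = -7.451
Step 3: mu = kB*T*ln(n/nQ) = 1.2e-20*-7.451 = -8.941e-20 J
Step 4: Convert to eV: -8.941e-20/1.602e-19 = -0.5581 eV

-0.5581


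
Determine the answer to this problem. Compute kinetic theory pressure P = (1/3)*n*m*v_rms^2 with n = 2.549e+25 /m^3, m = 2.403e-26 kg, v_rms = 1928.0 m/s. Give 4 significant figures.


Step 1: v_rms^2 = 1928.0^2 = 3.717e+06
Step 2: n*m = 2.549e+25*2.403e-26 = 0.6125
Step 3: P = (1/3)*0.6125*3.717e+06 = 7.59e+05 Pa

7.59e+05


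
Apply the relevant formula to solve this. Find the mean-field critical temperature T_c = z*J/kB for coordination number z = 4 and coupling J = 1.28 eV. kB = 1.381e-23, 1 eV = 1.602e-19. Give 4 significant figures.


Step 1: z*J = 4*1.28 = 5.12 eV
Step 2: Convert to Joules: 5.12*1.602e-19 = 8.202e-19 J
Step 3: T_c = 8.202e-19 / 1.381e-23 = 5.939e+04 K

5.939e+04


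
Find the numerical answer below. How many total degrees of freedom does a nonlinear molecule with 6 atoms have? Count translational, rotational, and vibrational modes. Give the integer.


Step 1: Translational DOF = 3
Step 2: Rotational DOF (nonlinear) = 3
Step 3: Vibrational DOF = 3*6 - 6 = 12
Step 4: Total = 3 + 3 + 12 = 18

18


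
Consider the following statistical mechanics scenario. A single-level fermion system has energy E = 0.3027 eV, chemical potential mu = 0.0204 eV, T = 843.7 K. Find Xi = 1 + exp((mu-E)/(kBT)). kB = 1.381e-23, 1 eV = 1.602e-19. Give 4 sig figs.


Step 1: (mu - E) = 0.0204 - 0.3027 = -0.2823 eV
Step 2: x = (mu-E)*eV/(kB*T) = -0.2823*1.602e-19/(1.381e-23*843.7) = -3.881
Step 3: exp(x) = 0.02062
Step 4: Xi = 1 + 0.02062 = 1.021

1.021


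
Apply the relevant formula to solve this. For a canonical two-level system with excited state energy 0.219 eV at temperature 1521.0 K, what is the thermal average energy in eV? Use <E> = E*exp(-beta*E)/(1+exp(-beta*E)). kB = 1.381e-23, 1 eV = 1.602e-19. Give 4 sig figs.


Step 1: beta*E = 0.219*1.602e-19/(1.381e-23*1521.0) = 1.67
Step 2: exp(-beta*E) = 0.1882
Step 3: <E> = 0.219*0.1882/(1+0.1882) = 0.03469 eV

0.03469


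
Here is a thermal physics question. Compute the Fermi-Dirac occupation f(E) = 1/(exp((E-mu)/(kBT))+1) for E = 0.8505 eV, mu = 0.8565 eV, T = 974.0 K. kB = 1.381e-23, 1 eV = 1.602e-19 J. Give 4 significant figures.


Step 1: (E - mu) = 0.8505 - 0.8565 = -0.006 eV
Step 2: Convert: (E-mu)*eV = -9.612e-22 J
Step 3: x = (E-mu)*eV/(kB*T) = -0.07146
Step 4: f = 1/(exp(-0.07146)+1) = 0.5179

0.5179


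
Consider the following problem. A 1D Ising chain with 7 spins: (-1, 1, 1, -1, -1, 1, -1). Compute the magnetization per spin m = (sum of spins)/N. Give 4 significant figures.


Step 1: Count up spins (+1): 3, down spins (-1): 4
Step 2: Total magnetization M = 3 - 4 = -1
Step 3: m = M/N = -1/7 = -0.1429

-0.1429


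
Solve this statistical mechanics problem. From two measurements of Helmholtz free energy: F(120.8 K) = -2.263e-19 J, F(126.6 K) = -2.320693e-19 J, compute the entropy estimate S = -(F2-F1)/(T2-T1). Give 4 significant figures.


Step 1: dF = F2 - F1 = -2.320693e-19 - (-2.263e-19) = -5.7693e-21 J
Step 2: dT = T2 - T1 = 126.6 - 120.8 = 5.8 K
Step 3: S = -dF/dT = -(-5.7693e-21)/5.8 = 9.947e-22 J/K

9.947e-22


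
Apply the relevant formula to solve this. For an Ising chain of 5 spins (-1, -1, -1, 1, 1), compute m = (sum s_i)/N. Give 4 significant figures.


Step 1: Count up spins (+1): 2, down spins (-1): 3
Step 2: Total magnetization M = 2 - 3 = -1
Step 3: m = M/N = -1/5 = -0.2

-0.2


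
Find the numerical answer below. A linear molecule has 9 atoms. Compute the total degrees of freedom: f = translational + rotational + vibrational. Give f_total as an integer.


Step 1: Translational DOF = 3
Step 2: Rotational DOF (linear) = 2
Step 3: Vibrational DOF = 3*9 - 5 = 22
Step 4: Total = 3 + 2 + 22 = 27

27


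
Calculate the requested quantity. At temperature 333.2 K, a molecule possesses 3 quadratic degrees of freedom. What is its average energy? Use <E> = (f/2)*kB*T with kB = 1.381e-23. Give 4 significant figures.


Step 1: f/2 = 3/2 = 1.5
Step 2: kB*T = 1.381e-23 * 333.2 = 4.601e-21
Step 3: <E> = 1.5 * 4.601e-21 = 6.902e-21 J

6.902e-21


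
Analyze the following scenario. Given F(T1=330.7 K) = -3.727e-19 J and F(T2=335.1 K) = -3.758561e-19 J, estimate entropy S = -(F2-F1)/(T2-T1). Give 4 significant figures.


Step 1: dF = F2 - F1 = -3.758561e-19 - (-3.727e-19) = -3.1561e-21 J
Step 2: dT = T2 - T1 = 335.1 - 330.7 = 4.4 K
Step 3: S = -dF/dT = -(-3.1561e-21)/4.4 = 7.173e-22 J/K

7.173e-22


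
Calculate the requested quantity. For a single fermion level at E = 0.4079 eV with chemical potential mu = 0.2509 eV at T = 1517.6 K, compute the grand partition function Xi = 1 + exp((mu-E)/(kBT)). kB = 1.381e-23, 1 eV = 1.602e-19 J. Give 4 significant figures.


Step 1: (mu - E) = 0.2509 - 0.4079 = -0.157 eV
Step 2: x = (mu-E)*eV/(kB*T) = -0.157*1.602e-19/(1.381e-23*1517.6) = -1.2
Step 3: exp(x) = 0.3012
Step 4: Xi = 1 + 0.3012 = 1.301

1.301


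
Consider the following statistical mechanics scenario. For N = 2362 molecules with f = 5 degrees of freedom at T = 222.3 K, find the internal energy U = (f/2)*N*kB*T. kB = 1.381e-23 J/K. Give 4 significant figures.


Step 1: f/2 = 5/2 = 2.5
Step 2: N*kB*T = 2362*1.381e-23*222.3 = 7.251e-18
Step 3: U = 2.5 * 7.251e-18 = 1.813e-17 J

1.813e-17


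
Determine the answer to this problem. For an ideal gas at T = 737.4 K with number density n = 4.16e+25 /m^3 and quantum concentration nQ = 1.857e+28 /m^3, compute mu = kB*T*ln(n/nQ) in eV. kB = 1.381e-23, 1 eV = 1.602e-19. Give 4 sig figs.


Step 1: n/nQ = 4.16e+25/1.857e+28 = 0.00224
Step 2: ln(n/nQ) = -6.101
Step 3: mu = kB*T*ln(n/nQ) = 1.018e-20*-6.101 = -6.213e-20 J
Step 4: Convert to eV: -6.213e-20/1.602e-19 = -0.3878 eV

-0.3878


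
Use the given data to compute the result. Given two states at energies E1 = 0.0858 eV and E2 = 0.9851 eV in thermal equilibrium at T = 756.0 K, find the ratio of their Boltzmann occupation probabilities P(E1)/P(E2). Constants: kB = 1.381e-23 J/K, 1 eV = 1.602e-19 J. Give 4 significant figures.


Step 1: Compute energy difference dE = E1 - E2 = 0.0858 - 0.9851 = -0.8993 eV
Step 2: Convert to Joules: dE_J = -0.8993 * 1.602e-19 = -1.441e-19 J
Step 3: Compute exponent = -dE_J / (kB * T) = -(-1.441e-19) / (1.381e-23 * 756.0) = 13.8
Step 4: P(E1)/P(E2) = exp(13.8) = 9.838e+05

9.838e+05


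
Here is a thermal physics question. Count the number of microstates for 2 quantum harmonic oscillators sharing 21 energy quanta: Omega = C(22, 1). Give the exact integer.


Step 1: Use binomial coefficient C(22, 1)
Step 2: Numerator = 22! / 21!
Step 3: Denominator = 1!
Step 4: Omega = 22

22


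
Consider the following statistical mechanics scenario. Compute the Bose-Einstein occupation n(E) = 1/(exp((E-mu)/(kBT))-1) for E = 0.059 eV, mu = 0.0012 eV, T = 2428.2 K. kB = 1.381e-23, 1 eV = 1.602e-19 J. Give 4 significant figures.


Step 1: (E - mu) = 0.0578 eV
Step 2: x = (E-mu)*eV/(kB*T) = 0.0578*1.602e-19/(1.381e-23*2428.2) = 0.2761
Step 3: exp(x) = 1.318
Step 4: n = 1/(exp(x)-1) = 3.144

3.144


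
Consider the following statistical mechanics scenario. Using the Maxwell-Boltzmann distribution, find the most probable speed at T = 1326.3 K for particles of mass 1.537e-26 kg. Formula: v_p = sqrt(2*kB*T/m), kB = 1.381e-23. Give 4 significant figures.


Step 1: Numerator = 2*kB*T = 2*1.381e-23*1326.3 = 3.663e-20
Step 2: Ratio = 3.663e-20 / 1.537e-26 = 2.383e+06
Step 3: v_p = sqrt(2.383e+06) = 1544 m/s

1544


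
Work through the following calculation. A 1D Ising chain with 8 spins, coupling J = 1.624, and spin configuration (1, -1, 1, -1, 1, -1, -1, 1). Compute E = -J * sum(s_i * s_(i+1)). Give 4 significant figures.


Step 1: Nearest-neighbor products: -1, -1, -1, -1, -1, 1, -1
Step 2: Sum of products = -5
Step 3: E = -1.624 * -5 = 8.12

8.12


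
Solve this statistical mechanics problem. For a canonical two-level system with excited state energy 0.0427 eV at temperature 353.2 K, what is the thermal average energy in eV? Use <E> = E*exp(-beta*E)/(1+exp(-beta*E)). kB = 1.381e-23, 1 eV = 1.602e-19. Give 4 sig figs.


Step 1: beta*E = 0.0427*1.602e-19/(1.381e-23*353.2) = 1.402
Step 2: exp(-beta*E) = 0.246
Step 3: <E> = 0.0427*0.246/(1+0.246) = 0.00843 eV

0.00843


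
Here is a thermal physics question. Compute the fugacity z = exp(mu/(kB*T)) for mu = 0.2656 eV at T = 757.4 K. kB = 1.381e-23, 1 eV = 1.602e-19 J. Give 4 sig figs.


Step 1: Convert mu to Joules: 0.2656*1.602e-19 = 4.255e-20 J
Step 2: kB*T = 1.381e-23*757.4 = 1.046e-20 J
Step 3: mu/(kB*T) = 4.068
Step 4: z = exp(4.068) = 58.43

58.43


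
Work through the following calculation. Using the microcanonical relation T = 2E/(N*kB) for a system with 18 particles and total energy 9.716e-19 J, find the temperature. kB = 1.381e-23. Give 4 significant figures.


Step 1: Numerator = 2*E = 2*9.716e-19 = 1.943e-18 J
Step 2: Denominator = N*kB = 18*1.381e-23 = 2.486e-22
Step 3: T = 1.943e-18 / 2.486e-22 = 7817 K

7817


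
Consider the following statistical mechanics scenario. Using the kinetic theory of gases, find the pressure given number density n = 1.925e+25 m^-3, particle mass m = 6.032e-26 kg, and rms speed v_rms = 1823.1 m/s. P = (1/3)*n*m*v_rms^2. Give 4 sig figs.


Step 1: v_rms^2 = 1823.1^2 = 3.324e+06
Step 2: n*m = 1.925e+25*6.032e-26 = 1.161
Step 3: P = (1/3)*1.161*3.324e+06 = 1.286e+06 Pa

1.286e+06


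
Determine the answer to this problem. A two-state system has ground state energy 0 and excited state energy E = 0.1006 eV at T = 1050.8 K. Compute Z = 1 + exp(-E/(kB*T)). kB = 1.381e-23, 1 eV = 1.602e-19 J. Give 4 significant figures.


Step 1: Compute beta*E = E*eV/(kB*T) = 0.1006*1.602e-19/(1.381e-23*1050.8) = 1.111
Step 2: exp(-beta*E) = exp(-1.111) = 0.3294
Step 3: Z = 1 + 0.3294 = 1.329

1.329


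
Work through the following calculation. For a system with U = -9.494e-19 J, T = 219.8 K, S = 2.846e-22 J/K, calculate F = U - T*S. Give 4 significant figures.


Step 1: T*S = 219.8 * 2.846e-22 = 6.256e-20 J
Step 2: F = U - T*S = -9.494e-19 - 6.256e-20
Step 3: F = -1.012e-18 J

-1.012e-18


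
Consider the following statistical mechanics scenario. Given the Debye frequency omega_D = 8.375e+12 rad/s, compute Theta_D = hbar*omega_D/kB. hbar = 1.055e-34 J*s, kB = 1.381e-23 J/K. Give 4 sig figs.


Step 1: hbar*omega_D = 1.055e-34 * 8.375e+12 = 8.836e-22 J
Step 2: Theta_D = 8.836e-22 / 1.381e-23
Step 3: Theta_D = 63.98 K

63.98


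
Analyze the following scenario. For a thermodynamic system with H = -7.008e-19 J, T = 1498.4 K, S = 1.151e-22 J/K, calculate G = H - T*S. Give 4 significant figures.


Step 1: T*S = 1498.4 * 1.151e-22 = 1.725e-19 J
Step 2: G = H - T*S = -7.008e-19 - 1.725e-19
Step 3: G = -8.733e-19 J

-8.733e-19


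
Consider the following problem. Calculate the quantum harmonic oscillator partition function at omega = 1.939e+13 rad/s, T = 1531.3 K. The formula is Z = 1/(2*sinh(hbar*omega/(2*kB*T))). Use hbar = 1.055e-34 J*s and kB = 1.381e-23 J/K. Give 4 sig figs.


Step 1: Compute x = hbar*omega/(kB*T) = 1.055e-34*1.939e+13/(1.381e-23*1531.3) = 0.09673
Step 2: x/2 = 0.04837
Step 3: sinh(x/2) = 0.04839
Step 4: Z = 1/(2*0.04839) = 10.33

10.33


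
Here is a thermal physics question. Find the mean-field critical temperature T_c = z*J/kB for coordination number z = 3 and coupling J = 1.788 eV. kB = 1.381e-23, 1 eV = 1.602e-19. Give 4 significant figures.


Step 1: z*J = 3*1.788 = 5.364 eV
Step 2: Convert to Joules: 5.364*1.602e-19 = 8.593e-19 J
Step 3: T_c = 8.593e-19 / 1.381e-23 = 6.222e+04 K

6.222e+04


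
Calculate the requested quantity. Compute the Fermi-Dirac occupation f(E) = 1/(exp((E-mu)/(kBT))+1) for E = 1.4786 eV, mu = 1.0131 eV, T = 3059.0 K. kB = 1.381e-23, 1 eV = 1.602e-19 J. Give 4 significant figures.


Step 1: (E - mu) = 1.4786 - 1.0131 = 0.4655 eV
Step 2: Convert: (E-mu)*eV = 7.457e-20 J
Step 3: x = (E-mu)*eV/(kB*T) = 1.765
Step 4: f = 1/(exp(1.765)+1) = 0.1461

0.1461


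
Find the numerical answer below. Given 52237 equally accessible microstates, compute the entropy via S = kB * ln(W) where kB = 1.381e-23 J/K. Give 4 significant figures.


Step 1: ln(W) = ln(52237) = 10.86
Step 2: S = kB * ln(W) = 1.381e-23 * 10.86
Step 3: S = 1.5e-22 J/K

1.5e-22


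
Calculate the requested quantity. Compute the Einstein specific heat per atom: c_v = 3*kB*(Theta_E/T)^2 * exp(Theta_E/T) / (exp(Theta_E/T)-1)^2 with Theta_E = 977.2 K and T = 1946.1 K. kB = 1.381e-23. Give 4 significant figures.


Step 1: x = Theta_E/T = 977.2/1946.1 = 0.5021
Step 2: x^2 = 0.2521
Step 3: exp(x) = 1.652
Step 4: c_v = 3*1.381e-23*0.2521*1.652/(1.652-1)^2 = 4.057e-23

4.057e-23


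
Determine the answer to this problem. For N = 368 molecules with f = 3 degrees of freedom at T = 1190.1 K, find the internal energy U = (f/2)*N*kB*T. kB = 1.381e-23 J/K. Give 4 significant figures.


Step 1: f/2 = 3/2 = 1.5
Step 2: N*kB*T = 368*1.381e-23*1190.1 = 6.048e-18
Step 3: U = 1.5 * 6.048e-18 = 9.072e-18 J

9.072e-18


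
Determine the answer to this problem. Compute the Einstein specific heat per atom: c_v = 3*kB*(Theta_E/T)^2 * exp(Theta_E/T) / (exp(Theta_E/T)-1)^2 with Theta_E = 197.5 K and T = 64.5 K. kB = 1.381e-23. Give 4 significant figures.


Step 1: x = Theta_E/T = 197.5/64.5 = 3.062
Step 2: x^2 = 9.376
Step 3: exp(x) = 21.37
Step 4: c_v = 3*1.381e-23*9.376*21.37/(21.37-1)^2 = 2.001e-23

2.001e-23


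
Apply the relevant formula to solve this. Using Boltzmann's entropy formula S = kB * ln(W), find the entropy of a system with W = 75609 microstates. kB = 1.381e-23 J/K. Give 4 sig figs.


Step 1: ln(W) = ln(75609) = 11.23
Step 2: S = kB * ln(W) = 1.381e-23 * 11.23
Step 3: S = 1.551e-22 J/K

1.551e-22


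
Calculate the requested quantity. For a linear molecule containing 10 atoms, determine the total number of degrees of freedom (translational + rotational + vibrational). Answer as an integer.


Step 1: Translational DOF = 3
Step 2: Rotational DOF (linear) = 2
Step 3: Vibrational DOF = 3*10 - 5 = 25
Step 4: Total = 3 + 2 + 25 = 30

30


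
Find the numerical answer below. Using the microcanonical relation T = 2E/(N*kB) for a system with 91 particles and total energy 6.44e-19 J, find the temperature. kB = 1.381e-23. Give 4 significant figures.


Step 1: Numerator = 2*E = 2*6.44e-19 = 1.288e-18 J
Step 2: Denominator = N*kB = 91*1.381e-23 = 1.257e-21
Step 3: T = 1.288e-18 / 1.257e-21 = 1025 K

1025


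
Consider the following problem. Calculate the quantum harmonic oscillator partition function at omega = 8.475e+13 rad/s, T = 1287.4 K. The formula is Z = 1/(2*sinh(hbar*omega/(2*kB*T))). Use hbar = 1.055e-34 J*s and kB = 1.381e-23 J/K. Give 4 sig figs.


Step 1: Compute x = hbar*omega/(kB*T) = 1.055e-34*8.475e+13/(1.381e-23*1287.4) = 0.5029
Step 2: x/2 = 0.2515
Step 3: sinh(x/2) = 0.2541
Step 4: Z = 1/(2*0.2541) = 1.968

1.968


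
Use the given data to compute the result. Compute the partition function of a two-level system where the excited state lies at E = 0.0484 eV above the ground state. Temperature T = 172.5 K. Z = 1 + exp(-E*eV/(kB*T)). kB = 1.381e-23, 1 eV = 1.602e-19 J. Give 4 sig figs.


Step 1: Compute beta*E = E*eV/(kB*T) = 0.0484*1.602e-19/(1.381e-23*172.5) = 3.255
Step 2: exp(-beta*E) = exp(-3.255) = 0.03859
Step 3: Z = 1 + 0.03859 = 1.039

1.039


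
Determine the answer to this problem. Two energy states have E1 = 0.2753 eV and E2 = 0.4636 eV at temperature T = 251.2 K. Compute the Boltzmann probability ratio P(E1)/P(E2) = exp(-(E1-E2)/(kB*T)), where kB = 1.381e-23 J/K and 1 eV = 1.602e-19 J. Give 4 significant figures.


Step 1: Compute energy difference dE = E1 - E2 = 0.2753 - 0.4636 = -0.1883 eV
Step 2: Convert to Joules: dE_J = -0.1883 * 1.602e-19 = -3.017e-20 J
Step 3: Compute exponent = -dE_J / (kB * T) = -(-3.017e-20) / (1.381e-23 * 251.2) = 8.696
Step 4: P(E1)/P(E2) = exp(8.696) = 5977

5977


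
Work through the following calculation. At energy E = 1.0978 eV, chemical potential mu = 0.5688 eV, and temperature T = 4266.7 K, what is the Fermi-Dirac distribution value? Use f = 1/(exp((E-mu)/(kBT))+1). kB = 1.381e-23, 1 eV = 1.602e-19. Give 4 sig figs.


Step 1: (E - mu) = 1.0978 - 0.5688 = 0.529 eV
Step 2: Convert: (E-mu)*eV = 8.475e-20 J
Step 3: x = (E-mu)*eV/(kB*T) = 1.438
Step 4: f = 1/(exp(1.438)+1) = 0.1918

0.1918


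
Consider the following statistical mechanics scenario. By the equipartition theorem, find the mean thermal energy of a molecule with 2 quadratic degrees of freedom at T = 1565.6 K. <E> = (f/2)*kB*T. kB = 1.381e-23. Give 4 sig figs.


Step 1: f/2 = 2/2 = 1
Step 2: kB*T = 1.381e-23 * 1565.6 = 2.162e-20
Step 3: <E> = 1 * 2.162e-20 = 2.162e-20 J

2.162e-20


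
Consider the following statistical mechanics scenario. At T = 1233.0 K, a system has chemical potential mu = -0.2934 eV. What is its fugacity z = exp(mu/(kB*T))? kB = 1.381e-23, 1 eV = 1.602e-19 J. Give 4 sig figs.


Step 1: Convert mu to Joules: -0.2934*1.602e-19 = -4.7e-20 J
Step 2: kB*T = 1.381e-23*1233.0 = 1.703e-20 J
Step 3: mu/(kB*T) = -2.76
Step 4: z = exp(-2.76) = 0.06327

0.06327


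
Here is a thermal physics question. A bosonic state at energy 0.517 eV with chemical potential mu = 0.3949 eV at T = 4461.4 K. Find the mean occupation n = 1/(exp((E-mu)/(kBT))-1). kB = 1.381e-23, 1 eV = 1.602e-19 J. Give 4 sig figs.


Step 1: (E - mu) = 0.1221 eV
Step 2: x = (E-mu)*eV/(kB*T) = 0.1221*1.602e-19/(1.381e-23*4461.4) = 0.3175
Step 3: exp(x) = 1.374
Step 4: n = 1/(exp(x)-1) = 2.676

2.676


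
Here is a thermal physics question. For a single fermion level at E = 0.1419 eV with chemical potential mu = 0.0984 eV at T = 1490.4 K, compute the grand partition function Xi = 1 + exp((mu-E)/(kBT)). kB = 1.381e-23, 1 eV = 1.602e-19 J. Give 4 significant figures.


Step 1: (mu - E) = 0.0984 - 0.1419 = -0.0435 eV
Step 2: x = (mu-E)*eV/(kB*T) = -0.0435*1.602e-19/(1.381e-23*1490.4) = -0.3386
Step 3: exp(x) = 0.7128
Step 4: Xi = 1 + 0.7128 = 1.713

1.713


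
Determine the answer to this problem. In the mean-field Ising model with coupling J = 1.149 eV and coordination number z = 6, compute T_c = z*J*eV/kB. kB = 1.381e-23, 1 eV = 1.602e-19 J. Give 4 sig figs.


Step 1: z*J = 6*1.149 = 6.894 eV
Step 2: Convert to Joules: 6.894*1.602e-19 = 1.104e-18 J
Step 3: T_c = 1.104e-18 / 1.381e-23 = 7.997e+04 K

7.997e+04


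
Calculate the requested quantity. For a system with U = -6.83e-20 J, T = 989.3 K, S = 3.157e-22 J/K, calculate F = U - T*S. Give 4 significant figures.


Step 1: T*S = 989.3 * 3.157e-22 = 3.123e-19 J
Step 2: F = U - T*S = -6.83e-20 - 3.123e-19
Step 3: F = -3.806e-19 J

-3.806e-19


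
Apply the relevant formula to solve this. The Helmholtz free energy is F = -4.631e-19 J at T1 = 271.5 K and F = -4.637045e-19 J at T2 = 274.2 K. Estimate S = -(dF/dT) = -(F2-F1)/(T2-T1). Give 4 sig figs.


Step 1: dF = F2 - F1 = -4.637045e-19 - (-4.631e-19) = -6.045e-22 J
Step 2: dT = T2 - T1 = 274.2 - 271.5 = 2.7 K
Step 3: S = -dF/dT = -(-6.045e-22)/2.7 = 2.239e-22 J/K

2.239e-22


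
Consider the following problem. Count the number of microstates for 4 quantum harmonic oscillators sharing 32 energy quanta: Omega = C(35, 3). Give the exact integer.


Step 1: Use binomial coefficient C(35, 3)
Step 2: Numerator = 35! / 32!
Step 3: Denominator = 3!
Step 4: Omega = 6545

6545


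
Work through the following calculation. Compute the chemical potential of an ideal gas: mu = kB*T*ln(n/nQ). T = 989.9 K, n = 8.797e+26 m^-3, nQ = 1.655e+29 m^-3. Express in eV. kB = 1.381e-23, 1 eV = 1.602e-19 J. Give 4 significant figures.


Step 1: n/nQ = 8.797e+26/1.655e+29 = 0.005315
Step 2: ln(n/nQ) = -5.237
Step 3: mu = kB*T*ln(n/nQ) = 1.367e-20*-5.237 = -7.159e-20 J
Step 4: Convert to eV: -7.159e-20/1.602e-19 = -0.4469 eV

-0.4469


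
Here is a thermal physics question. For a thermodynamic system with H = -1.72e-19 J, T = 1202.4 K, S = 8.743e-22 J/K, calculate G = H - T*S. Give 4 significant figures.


Step 1: T*S = 1202.4 * 8.743e-22 = 1.051e-18 J
Step 2: G = H - T*S = -1.72e-19 - 1.051e-18
Step 3: G = -1.223e-18 J

-1.223e-18


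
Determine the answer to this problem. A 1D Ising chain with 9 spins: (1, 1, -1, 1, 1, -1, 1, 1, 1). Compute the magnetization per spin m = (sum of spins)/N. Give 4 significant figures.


Step 1: Count up spins (+1): 7, down spins (-1): 2
Step 2: Total magnetization M = 7 - 2 = 5
Step 3: m = M/N = 5/9 = 0.5556

0.5556


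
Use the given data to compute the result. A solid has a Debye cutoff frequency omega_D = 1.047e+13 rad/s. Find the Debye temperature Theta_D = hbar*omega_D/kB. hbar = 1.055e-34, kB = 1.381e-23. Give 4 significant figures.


Step 1: hbar*omega_D = 1.055e-34 * 1.047e+13 = 1.105e-21 J
Step 2: Theta_D = 1.105e-21 / 1.381e-23
Step 3: Theta_D = 79.98 K

79.98


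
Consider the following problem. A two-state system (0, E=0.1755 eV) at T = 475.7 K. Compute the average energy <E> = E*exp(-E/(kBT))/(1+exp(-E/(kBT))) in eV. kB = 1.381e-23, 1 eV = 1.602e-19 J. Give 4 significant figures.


Step 1: beta*E = 0.1755*1.602e-19/(1.381e-23*475.7) = 4.28
Step 2: exp(-beta*E) = 0.01385
Step 3: <E> = 0.1755*0.01385/(1+0.01385) = 0.002397 eV

0.002397


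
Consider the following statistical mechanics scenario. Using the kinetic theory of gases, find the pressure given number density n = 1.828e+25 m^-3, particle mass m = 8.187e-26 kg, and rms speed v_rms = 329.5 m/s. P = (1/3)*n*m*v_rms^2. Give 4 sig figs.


Step 1: v_rms^2 = 329.5^2 = 1.086e+05
Step 2: n*m = 1.828e+25*8.187e-26 = 1.497
Step 3: P = (1/3)*1.497*1.086e+05 = 5.416e+04 Pa

5.416e+04


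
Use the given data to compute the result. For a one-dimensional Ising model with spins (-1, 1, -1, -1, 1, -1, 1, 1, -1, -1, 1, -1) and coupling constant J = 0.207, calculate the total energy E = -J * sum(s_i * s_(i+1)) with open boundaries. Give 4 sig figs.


Step 1: Nearest-neighbor products: -1, -1, 1, -1, -1, -1, 1, -1, 1, -1, -1
Step 2: Sum of products = -5
Step 3: E = -0.207 * -5 = 1.035

1.035


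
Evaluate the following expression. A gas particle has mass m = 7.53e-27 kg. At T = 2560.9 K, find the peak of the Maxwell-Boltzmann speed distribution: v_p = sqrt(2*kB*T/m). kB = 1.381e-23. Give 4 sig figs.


Step 1: Numerator = 2*kB*T = 2*1.381e-23*2560.9 = 7.073e-20
Step 2: Ratio = 7.073e-20 / 7.53e-27 = 9.393e+06
Step 3: v_p = sqrt(9.393e+06) = 3065 m/s

3065
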